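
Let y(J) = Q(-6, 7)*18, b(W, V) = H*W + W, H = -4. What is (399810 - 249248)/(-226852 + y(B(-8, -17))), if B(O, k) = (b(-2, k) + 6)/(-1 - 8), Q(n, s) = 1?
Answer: -75281/113417 ≈ -0.66375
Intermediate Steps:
b(W, V) = -3*W (b(W, V) = -4*W + W = -3*W)
B(O, k) = -4/3 (B(O, k) = (-3*(-2) + 6)/(-1 - 8) = (6 + 6)/(-9) = 12*(-⅑) = -4/3)
y(J) = 18 (y(J) = 1*18 = 18)
(399810 - 249248)/(-226852 + y(B(-8, -17))) = (399810 - 249248)/(-226852 + 18) = 150562/(-226834) = 150562*(-1/226834) = -75281/113417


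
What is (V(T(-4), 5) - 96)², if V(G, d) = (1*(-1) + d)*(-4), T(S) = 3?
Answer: 12544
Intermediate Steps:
V(G, d) = 4 - 4*d (V(G, d) = (-1 + d)*(-4) = 4 - 4*d)
(V(T(-4), 5) - 96)² = ((4 - 4*5) - 96)² = ((4 - 20) - 96)² = (-16 - 96)² = (-112)² = 12544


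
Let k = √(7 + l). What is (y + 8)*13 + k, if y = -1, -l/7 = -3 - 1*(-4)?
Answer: 91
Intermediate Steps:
l = -7 (l = -7*(-3 - 1*(-4)) = -7*(-3 + 4) = -7*1 = -7)
k = 0 (k = √(7 - 7) = √0 = 0)
(y + 8)*13 + k = (-1 + 8)*13 + 0 = 7*13 + 0 = 91 + 0 = 91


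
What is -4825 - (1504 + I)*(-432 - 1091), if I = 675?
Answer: 3313792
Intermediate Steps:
-4825 - (1504 + I)*(-432 - 1091) = -4825 - (1504 + 675)*(-432 - 1091) = -4825 - 2179*(-1523) = -4825 - 1*(-3318617) = -4825 + 3318617 = 3313792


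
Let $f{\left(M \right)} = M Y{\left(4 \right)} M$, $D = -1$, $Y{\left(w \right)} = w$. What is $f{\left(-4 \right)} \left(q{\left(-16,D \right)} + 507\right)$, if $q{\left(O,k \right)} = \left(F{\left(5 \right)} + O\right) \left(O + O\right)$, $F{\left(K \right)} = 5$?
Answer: $54976$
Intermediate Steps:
$q{\left(O,k \right)} = 2 O \left(5 + O\right)$ ($q{\left(O,k \right)} = \left(5 + O\right) \left(O + O\right) = \left(5 + O\right) 2 O = 2 O \left(5 + O\right)$)
$f{\left(M \right)} = 4 M^{2}$ ($f{\left(M \right)} = M 4 M = 4 M M = 4 M^{2}$)
$f{\left(-4 \right)} \left(q{\left(-16,D \right)} + 507\right) = 4 \left(-4\right)^{2} \left(2 \left(-16\right) \left(5 - 16\right) + 507\right) = 4 \cdot 16 \left(2 \left(-16\right) \left(-11\right) + 507\right) = 64 \left(352 + 507\right) = 64 \cdot 859 = 54976$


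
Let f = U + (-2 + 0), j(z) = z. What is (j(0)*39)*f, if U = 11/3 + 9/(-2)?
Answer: 0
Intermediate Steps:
U = -5/6 (U = 11*(1/3) + 9*(-1/2) = 11/3 - 9/2 = -5/6 ≈ -0.83333)
f = -17/6 (f = -5/6 + (-2 + 0) = -5/6 - 2 = -17/6 ≈ -2.8333)
(j(0)*39)*f = (0*39)*(-17/6) = 0*(-17/6) = 0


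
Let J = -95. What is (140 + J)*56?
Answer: 2520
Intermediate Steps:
(140 + J)*56 = (140 - 95)*56 = 45*56 = 2520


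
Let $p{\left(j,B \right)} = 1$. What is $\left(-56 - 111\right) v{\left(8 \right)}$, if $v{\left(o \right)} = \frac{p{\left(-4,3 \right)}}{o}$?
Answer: $- \frac{167}{8} \approx -20.875$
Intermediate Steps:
$v{\left(o \right)} = \frac{1}{o}$ ($v{\left(o \right)} = 1 \frac{1}{o} = \frac{1}{o}$)
$\left(-56 - 111\right) v{\left(8 \right)} = \frac{-56 - 111}{8} = \left(-167\right) \frac{1}{8} = - \frac{167}{8}$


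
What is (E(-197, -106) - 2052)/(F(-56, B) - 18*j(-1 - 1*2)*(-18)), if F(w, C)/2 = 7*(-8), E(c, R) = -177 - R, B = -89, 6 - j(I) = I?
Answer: -2123/2804 ≈ -0.75713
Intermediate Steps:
j(I) = 6 - I
F(w, C) = -112 (F(w, C) = 2*(7*(-8)) = 2*(-56) = -112)
(E(-197, -106) - 2052)/(F(-56, B) - 18*j(-1 - 1*2)*(-18)) = ((-177 - 1*(-106)) - 2052)/(-112 - 18*(6 - (-1 - 1*2))*(-18)) = ((-177 + 106) - 2052)/(-112 - 18*(6 - (-1 - 2))*(-18)) = (-71 - 2052)/(-112 - 18*(6 - 1*(-3))*(-18)) = -2123/(-112 - 18*(6 + 3)*(-18)) = -2123/(-112 - 18*9*(-18)) = -2123/(-112 - 162*(-18)) = -2123/(-112 + 2916) = -2123/2804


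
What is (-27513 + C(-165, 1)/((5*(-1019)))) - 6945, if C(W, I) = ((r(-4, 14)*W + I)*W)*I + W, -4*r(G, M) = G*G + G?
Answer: -35096301/1019 ≈ -34442.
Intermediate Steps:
r(G, M) = -G/4 - G**2/4 (r(G, M) = -(G*G + G)/4 = -(G**2 + G)/4 = -(G + G**2)/4 = -G/4 - G**2/4)
C(W, I) = W + I*W*(I - 3*W) (C(W, I) = (((-1/4*(-4)*(1 - 4))*W + I)*W)*I + W = (((-1/4*(-4)*(-3))*W + I)*W)*I + W = ((-3*W + I)*W)*I + W = ((I - 3*W)*W)*I + W = (W*(I - 3*W))*I + W = I*W*(I - 3*W) + W = W + I*W*(I - 3*W))
(-27513 + C(-165, 1)/((5*(-1019)))) - 6945 = (-27513 + (-165*(1 + 1**2 - 3*1*(-165)))/((5*(-1019)))) - 6945 = (-27513 - 165*(1 + 1 + 495)/(-5095)) - 6945 = (-27513 - 165*497*(-1/5095)) - 6945 = (-27513 - 82005*(-1/5095)) - 6945 = (-27513 + 16401/1019) - 6945 = -28019346/1019 - 6945 = -35096301/1019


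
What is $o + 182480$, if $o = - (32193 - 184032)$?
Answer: $334319$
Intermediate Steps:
$o = 151839$ ($o = \left(-1\right) \left(-151839\right) = 151839$)
$o + 182480 = 151839 + 182480 = 334319$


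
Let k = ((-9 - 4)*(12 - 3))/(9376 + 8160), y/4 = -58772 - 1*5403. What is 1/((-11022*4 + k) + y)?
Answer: -17536/5274618485 ≈ -3.3246e-6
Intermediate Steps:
y = -256700 (y = 4*(-58772 - 1*5403) = 4*(-58772 - 5403) = 4*(-64175) = -256700)
k = -117/17536 (k = -13*9/17536 = -117*1/17536 = -117/17536 ≈ -0.0066720)
1/((-11022*4 + k) + y) = 1/((-11022*4 - 117/17536) - 256700) = 1/((-44088 - 117/17536) - 256700) = 1/(-773127285/17536 - 256700) = 1/(-5274618485/17536) = -17536/5274618485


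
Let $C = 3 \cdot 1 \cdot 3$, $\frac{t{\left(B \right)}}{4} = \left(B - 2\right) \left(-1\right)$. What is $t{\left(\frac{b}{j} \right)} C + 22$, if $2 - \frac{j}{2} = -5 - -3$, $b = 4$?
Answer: $76$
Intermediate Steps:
$j = 8$ ($j = 4 - 2 \left(-5 - -3\right) = 4 - 2 \left(-5 + 3\right) = 4 - -4 = 4 + 4 = 8$)
$t{\left(B \right)} = 8 - 4 B$ ($t{\left(B \right)} = 4 \left(B - 2\right) \left(-1\right) = 4 \left(-2 + B\right) \left(-1\right) = 4 \left(2 - B\right) = 8 - 4 B$)
$C = 9$ ($C = 3 \cdot 3 = 9$)
$t{\left(\frac{b}{j} \right)} C + 22 = \left(8 - 4 \cdot \frac{4}{8}\right) 9 + 22 = \left(8 - 4 \cdot 4 \cdot \frac{1}{8}\right) 9 + 22 = \left(8 - 2\right) 9 + 22 = 6 \cdot 9 + 22 = 54 + 22 = 76$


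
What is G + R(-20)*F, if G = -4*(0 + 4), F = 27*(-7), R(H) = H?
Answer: 3764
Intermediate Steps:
F = -189
G = -16 (G = -4*4 = -16)
G + R(-20)*F = -16 - 20*(-189) = -16 + 3780 = 3764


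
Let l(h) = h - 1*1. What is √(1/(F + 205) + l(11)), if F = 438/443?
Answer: √83311525169/91253 ≈ 3.1630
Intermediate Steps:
F = 438/443 (F = 438*(1/443) = 438/443 ≈ 0.98871)
l(h) = -1 + h (l(h) = h - 1 = -1 + h)
√(1/(F + 205) + l(11)) = √(1/(438/443 + 205) + (-1 + 11)) = √(1/(91253/443) + 10) = √(443/91253 + 10) = √(912973/91253) = √83311525169/91253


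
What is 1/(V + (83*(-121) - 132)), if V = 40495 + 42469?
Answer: 1/72789 ≈ 1.3738e-5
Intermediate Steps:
V = 82964
1/(V + (83*(-121) - 132)) = 1/(82964 + (83*(-121) - 132)) = 1/(82964 + (-10043 - 132)) = 1/(82964 - 10175) = 1/72789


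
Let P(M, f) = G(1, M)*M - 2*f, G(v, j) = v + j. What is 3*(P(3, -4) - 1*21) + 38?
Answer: 35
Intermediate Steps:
G(v, j) = j + v
P(M, f) = -2*f + M*(1 + M) (P(M, f) = (M + 1)*M - 2*f = (1 + M)*M - 2*f = M*(1 + M) - 2*f = -2*f + M*(1 + M))
3*(P(3, -4) - 1*21) + 38 = 3*((-2*(-4) + 3*(1 + 3)) - 1*21) + 38 = 3*((8 + 3*4) - 21) + 38 = 3*((8 + 12) - 21) + 38 = 3*(20 - 21) + 38 = 3*(-1) + 38 = -3 + 38 = 35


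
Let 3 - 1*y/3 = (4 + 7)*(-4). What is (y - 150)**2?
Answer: 81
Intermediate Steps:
y = 141 (y = 9 - 3*(4 + 7)*(-4) = 9 - 33*(-4) = 9 - 3*(-44) = 9 + 132 = 141)
(y - 150)**2 = (141 - 150)**2 = (-9)**2 = 81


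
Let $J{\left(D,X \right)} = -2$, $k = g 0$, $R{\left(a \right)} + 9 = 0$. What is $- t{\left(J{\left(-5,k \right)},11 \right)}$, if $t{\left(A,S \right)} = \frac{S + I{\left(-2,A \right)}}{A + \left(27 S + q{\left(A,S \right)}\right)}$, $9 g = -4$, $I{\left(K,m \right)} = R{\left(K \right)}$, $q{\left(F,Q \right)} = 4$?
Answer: $- \frac{2}{299} \approx -0.006689$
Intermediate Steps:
$R{\left(a \right)} = -9$ ($R{\left(a \right)} = -9 + 0 = -9$)
$I{\left(K,m \right)} = -9$
$g = - \frac{4}{9}$ ($g = \frac{1}{9} \left(-4\right) = - \frac{4}{9} \approx -0.44444$)
$k = 0$ ($k = \left(- \frac{4}{9}\right) 0 = 0$)
$t{\left(A,S \right)} = \frac{-9 + S}{4 + A + 27 S}$ ($t{\left(A,S \right)} = \frac{S - 9}{A + \left(27 S + 4\right)} = \frac{-9 + S}{A + \left(4 + 27 S\right)} = \frac{-9 + S}{4 + A + 27 S}$)
$- t{\left(J{\left(-5,k \right)},11 \right)} = - \frac{-9 + 11}{4 - 2 + 27 \cdot 11} = - \frac{2}{4 - 2 + 297} = - \frac{2}{299}$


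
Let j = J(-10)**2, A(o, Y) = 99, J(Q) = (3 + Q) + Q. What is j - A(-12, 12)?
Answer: 190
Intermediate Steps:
J(Q) = 3 + 2*Q
j = 289 (j = (3 + 2*(-10))**2 = (3 - 20)**2 = (-17)**2 = 289)
j - A(-12, 12) = 289 - 1*99 = 289 - 99 = 190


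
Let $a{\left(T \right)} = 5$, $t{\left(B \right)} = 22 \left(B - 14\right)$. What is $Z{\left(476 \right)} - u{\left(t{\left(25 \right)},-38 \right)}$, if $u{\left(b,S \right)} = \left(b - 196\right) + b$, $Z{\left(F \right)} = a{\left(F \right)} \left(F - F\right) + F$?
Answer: $188$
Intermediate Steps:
$t{\left(B \right)} = -308 + 22 B$ ($t{\left(B \right)} = 22 \left(-14 + B\right) = -308 + 22 B$)
$Z{\left(F \right)} = F$ ($Z{\left(F \right)} = 5 \left(F - F\right) + F = 5 \cdot 0 + F = 0 + F = F$)
$u{\left(b,S \right)} = -196 + 2 b$ ($u{\left(b,S \right)} = \left(-196 + b\right) + b = -196 + 2 b$)
$Z{\left(476 \right)} - u{\left(t{\left(25 \right)},-38 \right)} = 476 - \left(-196 + 2 \left(-308 + 22 \cdot 25\right)\right) = 476 - \left(-196 + 2 \left(-308 + 550\right)\right) = 476 - \left(-196 + 2 \cdot 242\right) = 476 - \left(-196 + 484\right) = 476 - 288 = 188$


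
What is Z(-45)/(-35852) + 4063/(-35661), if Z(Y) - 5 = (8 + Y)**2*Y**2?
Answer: -49503080353/639259086 ≈ -77.438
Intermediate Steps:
Z(Y) = 5 + Y**2*(8 + Y)**2 (Z(Y) = 5 + (8 + Y)**2*Y**2 = 5 + Y**2*(8 + Y)**2)
Z(-45)/(-35852) + 4063/(-35661) = (5 + (-45)**2*(8 - 45)**2)/(-35852) + 4063/(-35661) = (5 + 2025*(-37)**2)*(-1/35852) + 4063*(-1/35661) = (5 + 2025*1369)*(-1/35852) - 4063/35661 = (5 + 2772225)*(-1/35852) - 4063/35661 = 2772230*(-1/35852) - 4063/35661 = -1386115/17926 - 4063/35661 = -49503080353/639259086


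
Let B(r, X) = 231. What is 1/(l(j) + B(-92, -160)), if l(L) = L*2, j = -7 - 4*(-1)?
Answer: 1/225 ≈ 0.0044444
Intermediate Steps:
j = -3 (j = -7 - 2*(-2) = -7 + 4 = -3)
l(L) = 2*L
1/(l(j) + B(-92, -160)) = 1/(2*(-3) + 231) = 1/(-6 + 231) = 1/225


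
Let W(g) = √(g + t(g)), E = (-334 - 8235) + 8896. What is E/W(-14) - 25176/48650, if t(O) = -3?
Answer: -12588/24325 - 327*I*√17/17 ≈ -0.51749 - 79.309*I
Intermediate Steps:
E = 327 (E = -8569 + 8896 = 327)
W(g) = √(-3 + g) (W(g) = √(g - 3) = √(-3 + g))
E/W(-14) - 25176/48650 = 327/(√(-3 - 14)) - 25176/48650 = 327/(√(-17)) - 25176*1/48650 = 327/((I*√17)) - 12588/24325 = 327*(-I*√17/17) - 12588/24325 = -327*I*√17/17 - 12588/24325 = -12588/24325 - 327*I*√17/17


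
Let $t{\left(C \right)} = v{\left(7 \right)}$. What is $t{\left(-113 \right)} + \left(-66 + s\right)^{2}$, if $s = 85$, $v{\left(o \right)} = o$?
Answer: $368$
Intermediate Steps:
$t{\left(C \right)} = 7$
$t{\left(-113 \right)} + \left(-66 + s\right)^{2} = 7 + \left(-66 + 85\right)^{2} = 7 + 19^{2} = 7 + 361 = 368$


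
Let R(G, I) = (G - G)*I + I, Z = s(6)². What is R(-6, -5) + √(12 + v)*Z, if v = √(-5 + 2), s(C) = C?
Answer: -5 + 36*√(12 + I*√3) ≈ 120.03 + 8.9768*I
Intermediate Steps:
v = I*√3 (v = √(-3) = I*√3 ≈ 1.732*I)
Z = 36 (Z = 6² = 36)
R(G, I) = I (R(G, I) = 0*I + I = 0 + I = I)
R(-6, -5) + √(12 + v)*Z = -5 + √(12 + I*√3)*36 = -5 + 36*√(12 + I*√3)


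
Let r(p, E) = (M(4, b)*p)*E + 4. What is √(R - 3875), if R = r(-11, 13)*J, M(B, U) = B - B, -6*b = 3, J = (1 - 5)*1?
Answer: I*√3891 ≈ 62.378*I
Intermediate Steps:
J = -4 (J = -4*1 = -4)
b = -½ (b = -⅙*3 = -½ ≈ -0.50000)
M(B, U) = 0
r(p, E) = 4 (r(p, E) = (0*p)*E + 4 = 0*E + 4 = 0 + 4 = 4)
R = -16 (R = 4*(-4) = -16)
√(R - 3875) = √(-16 - 3875) = √(-3891) = I*√3891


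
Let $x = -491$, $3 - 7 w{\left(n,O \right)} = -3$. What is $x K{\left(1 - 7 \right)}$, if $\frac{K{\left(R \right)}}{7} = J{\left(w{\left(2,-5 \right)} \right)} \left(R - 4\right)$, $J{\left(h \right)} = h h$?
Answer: $\frac{176760}{7} \approx 25251.0$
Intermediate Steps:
$w{\left(n,O \right)} = \frac{6}{7}$ ($w{\left(n,O \right)} = \frac{3}{7} - - \frac{3}{7} = \frac{3}{7} + \frac{3}{7} = \frac{6}{7}$)
$J{\left(h \right)} = h^{2}$
$K{\left(R \right)} = - \frac{144}{7} + \frac{36 R}{7}$ ($K{\left(R \right)} = 7 \left(\frac{6}{7}\right)^{2} \left(R - 4\right) = 7 \frac{36 \left(-4 + R\right)}{49} = 7 \left(- \frac{144}{49} + \frac{36 R}{49}\right) = - \frac{144}{7} + \frac{36 R}{7}$)
$x K{\left(1 - 7 \right)} = - 491 \left(- \frac{144}{7} + \frac{36 \left(1 - 7\right)}{7}\right) = - 491 \left(- \frac{144}{7} + \frac{36}{7} \left(-6\right)\right) = - 491 \left(- \frac{144}{7} - \frac{216}{7}\right) = \left(-491\right) \left(- \frac{360}{7}\right) = \frac{176760}{7}$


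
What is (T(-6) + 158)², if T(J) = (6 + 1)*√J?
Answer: 24670 + 2212*I*√6 ≈ 24670.0 + 5418.3*I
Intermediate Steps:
T(J) = 7*√J
(T(-6) + 158)² = (7*√(-6) + 158)² = (7*(I*√6) + 158)² = (7*I*√6 + 158)² = (158 + 7*I*√6)²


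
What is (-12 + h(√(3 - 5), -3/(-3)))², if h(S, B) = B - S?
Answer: (11 + I*√2)² ≈ 119.0 + 31.113*I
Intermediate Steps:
(-12 + h(√(3 - 5), -3/(-3)))² = (-12 + (-3/(-3) - √(3 - 5)))² = (-12 + (-3*(-⅓) - √(-2)))² = (-12 + (1 - I*√2))² = (-11 - I*√2)²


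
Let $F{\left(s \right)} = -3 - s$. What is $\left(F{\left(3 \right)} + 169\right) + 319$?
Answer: $482$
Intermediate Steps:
$\left(F{\left(3 \right)} + 169\right) + 319 = \left(\left(-3 - 3\right) + 169\right) + 319 = \left(-6 + 169\right) + 319 = 163 + 319 = 482$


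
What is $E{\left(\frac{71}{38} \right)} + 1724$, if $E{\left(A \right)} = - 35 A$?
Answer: $\frac{63027}{38} \approx 1658.6$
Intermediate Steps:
$E{\left(\frac{71}{38} \right)} + 1724 = - 35 \cdot \frac{71}{38} + 1724 = - 35 \cdot 71 \cdot \frac{1}{38} + 1724 = \left(-35\right) \frac{71}{38} + 1724 = - \frac{2485}{38} + 1724 = \frac{63027}{38}$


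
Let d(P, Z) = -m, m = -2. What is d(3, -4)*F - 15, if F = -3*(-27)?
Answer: 147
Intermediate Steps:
d(P, Z) = 2 (d(P, Z) = -1*(-2) = 2)
F = 81
d(3, -4)*F - 15 = 2*81 - 15 = 162 - 15 = 147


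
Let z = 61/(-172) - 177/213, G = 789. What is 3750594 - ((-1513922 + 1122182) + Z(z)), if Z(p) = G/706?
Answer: 2924487015/706 ≈ 4.1423e+6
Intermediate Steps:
z = -14479/12212 (z = 61*(-1/172) - 177*1/213 = -61/172 - 59/71 = -14479/12212 ≈ -1.1856)
Z(p) = 789/706
3750594 - ((-1513922 + 1122182) + Z(z)) = 3750594 - ((-1513922 + 1122182) + 789/706) = 3750594 - (-391740 + 789/706) = 3750594 - 1*(-276567651/706) = 3750594 + 276567651/706 = 2924487015/706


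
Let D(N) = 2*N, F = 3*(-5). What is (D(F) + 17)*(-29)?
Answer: 377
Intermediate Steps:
F = -15
(D(F) + 17)*(-29) = (2*(-15) + 17)*(-29) = (-30 + 17)*(-29) = -13*(-29) = 377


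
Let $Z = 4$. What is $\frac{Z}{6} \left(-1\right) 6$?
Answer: $-4$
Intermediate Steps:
$\frac{Z}{6} \left(-1\right) 6 = \frac{4}{6} \left(-1\right) 6 = 4 \cdot \frac{1}{6} \left(-1\right) 6 = \frac{2}{3} \left(-1\right) 6 = \left(- \frac{2}{3}\right) 6 = -4$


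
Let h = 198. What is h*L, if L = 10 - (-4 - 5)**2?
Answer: -14058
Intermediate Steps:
L = -71 (L = 10 - 1*(-9)**2 = 10 - 1*81 = 10 - 81 = -71)
h*L = 198*(-71) = -14058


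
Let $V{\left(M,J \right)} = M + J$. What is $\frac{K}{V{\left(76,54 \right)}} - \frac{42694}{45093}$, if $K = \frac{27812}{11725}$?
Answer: $- \frac{31911101492}{34366502625} \approx -0.92855$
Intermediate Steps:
$K = \frac{27812}{11725}$ ($K = 27812 \cdot \frac{1}{11725} = \frac{27812}{11725} \approx 2.372$)
$V{\left(M,J \right)} = J + M$
$\frac{K}{V{\left(76,54 \right)}} - \frac{42694}{45093} = \frac{27812}{11725 \left(54 + 76\right)} - \frac{42694}{45093} = \frac{27812}{11725 \cdot 130} - \frac{42694}{45093} = \frac{27812}{11725} \cdot \frac{1}{130} - \frac{42694}{45093} = \frac{13906}{762125} - \frac{42694}{45093} = - \frac{31911101492}{34366502625}$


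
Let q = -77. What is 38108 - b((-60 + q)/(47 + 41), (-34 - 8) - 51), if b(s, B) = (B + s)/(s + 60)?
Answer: 195997765/5143 ≈ 38110.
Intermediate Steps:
b(s, B) = (B + s)/(60 + s)
38108 - b((-60 + q)/(47 + 41), (-34 - 8) - 51) = 38108 - (((-34 - 8) - 51) + (-60 - 77)/(47 + 41))/(60 + (-60 - 77)/(47 + 41)) = 38108 - ((-42 - 51) - 137/88)/(60 - 137/88) = 38108 - (-93 - 137*1/88)/(60 - 137*1/88) = 38108 - (-93 - 137/88)/(60 - 137/88) = 38108 - (-8321)/(5143/88*88) = 38108 - 88*(-8321)/(5143*88) = 38108 - 1*(-8321/5143) = 38108 + 8321/5143 = 195997765/5143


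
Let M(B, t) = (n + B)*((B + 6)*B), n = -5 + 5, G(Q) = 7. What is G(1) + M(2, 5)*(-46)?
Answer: -1465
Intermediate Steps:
n = 0
M(B, t) = B²*(6 + B) (M(B, t) = (0 + B)*((B + 6)*B) = B*((6 + B)*B) = B*(B*(6 + B)) = B²*(6 + B))
G(1) + M(2, 5)*(-46) = 7 + (2²*(6 + 2))*(-46) = 7 + (4*8)*(-46) = 7 + 32*(-46) = 7 - 1472 = -1465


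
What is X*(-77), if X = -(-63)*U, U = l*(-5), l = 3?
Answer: 72765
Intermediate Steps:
U = -15 (U = 3*(-5) = -15)
X = -945 (X = -(-63)*(-15) = -1*945 = -945)
X*(-77) = -945*(-77) = 72765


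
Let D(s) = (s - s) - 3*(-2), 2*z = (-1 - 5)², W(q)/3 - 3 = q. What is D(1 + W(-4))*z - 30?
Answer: 78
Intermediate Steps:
W(q) = 9 + 3*q
z = 18 (z = (-1 - 5)²/2 = (½)*(-6)² = (½)*36 = 18)
D(s) = 6 (D(s) = 0 + 6 = 6)
D(1 + W(-4))*z - 30 = 6*18 - 30 = 108 - 30 = 78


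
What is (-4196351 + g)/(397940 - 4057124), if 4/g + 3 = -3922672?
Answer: 1828991239881/1594865510800 ≈ 1.1468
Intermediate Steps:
g = -4/3922675 (g = 4/(-3 - 3922672) = 4/(-3922675) = 4*(-1/3922675) = -4/3922675 ≈ -1.0197e-6)
(-4196351 + g)/(397940 - 4057124) = (-4196351 - 4/3922675)/(397940 - 4057124) = -16460921158929/3922675/(-3659184) = -16460921158929/3922675*(-1/3659184) = 1828991239881/1594865510800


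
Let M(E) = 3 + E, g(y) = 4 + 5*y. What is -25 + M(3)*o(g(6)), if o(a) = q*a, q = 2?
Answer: 383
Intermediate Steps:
o(a) = 2*a
-25 + M(3)*o(g(6)) = -25 + (3 + 3)*(2*(4 + 5*6)) = -25 + 6*(2*(4 + 30)) = -25 + 6*(2*34) = -25 + 6*68 = -25 + 408 = 383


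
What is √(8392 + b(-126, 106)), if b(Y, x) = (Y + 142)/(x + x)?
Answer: 6*√654815/53 ≈ 91.608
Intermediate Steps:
b(Y, x) = (142 + Y)/(2*x) (b(Y, x) = (142 + Y)/((2*x)) = (142 + Y)*(1/(2*x)) = (142 + Y)/(2*x))
√(8392 + b(-126, 106)) = √(8392 + (½)*(142 - 126)/106) = √(8392 + (½)*(1/106)*16) = √(8392 + 4/53) = √(444780/53) = 6*√654815/53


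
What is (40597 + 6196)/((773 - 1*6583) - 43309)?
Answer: -46793/49119 ≈ -0.95265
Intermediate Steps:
(40597 + 6196)/((773 - 1*6583) - 43309) = 46793/((773 - 6583) - 43309) = 46793/(-5810 - 43309) = 46793/(-49119) = 46793*(-1/49119) = -46793/49119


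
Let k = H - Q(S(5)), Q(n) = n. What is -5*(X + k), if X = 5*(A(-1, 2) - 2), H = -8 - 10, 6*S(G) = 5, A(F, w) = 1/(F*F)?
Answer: 715/6 ≈ 119.17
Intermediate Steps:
A(F, w) = F⁻² (A(F, w) = 1/(F²) = F⁻²)
S(G) = ⅚ (S(G) = (⅙)*5 = ⅚)
H = -18
X = -5 (X = 5*((-1)⁻² - 2) = 5*(1 - 2) = 5*(-1) = -5)
k = -113/6 (k = -18 - 1*⅚ = -18 - ⅚ = -113/6 ≈ -18.833)
-5*(X + k) = -5*(-5 - 113/6) = -5*(-143/6) = 715/6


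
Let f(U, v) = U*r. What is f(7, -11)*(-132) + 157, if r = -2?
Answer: 2005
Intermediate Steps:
f(U, v) = -2*U (f(U, v) = U*(-2) = -2*U)
f(7, -11)*(-132) + 157 = -2*7*(-132) + 157 = -14*(-132) + 157 = 1848 + 157 = 2005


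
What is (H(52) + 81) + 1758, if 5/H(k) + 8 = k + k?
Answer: 176549/96 ≈ 1839.1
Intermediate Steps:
H(k) = 5/(-8 + 2*k) (H(k) = 5/(-8 + (k + k)) = 5/(-8 + 2*k))
(H(52) + 81) + 1758 = (5/(2*(-4 + 52)) + 81) + 1758 = ((5/2)/48 + 81) + 1758 = ((5/2)*(1/48) + 81) + 1758 = (5/96 + 81) + 1758 = 7781/96 + 1758 = 176549/96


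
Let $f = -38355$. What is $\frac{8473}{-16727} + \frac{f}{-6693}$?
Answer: $\frac{194951432}{37317937} \approx 5.2241$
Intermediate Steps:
$\frac{8473}{-16727} + \frac{f}{-6693} = \frac{8473}{-16727} - \frac{38355}{-6693} = 8473 \left(- \frac{1}{16727}\right) - - \frac{12785}{2231} = - \frac{8473}{16727} + \frac{12785}{2231} = \frac{194951432}{37317937}$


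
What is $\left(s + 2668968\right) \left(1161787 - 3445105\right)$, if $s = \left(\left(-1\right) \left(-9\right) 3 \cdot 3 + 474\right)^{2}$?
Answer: $-6797421702774$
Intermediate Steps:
$s = 308025$ ($s = \left(9 \cdot 9 + 474\right)^{2} = \left(81 + 474\right)^{2} = 555^{2} = 308025$)
$\left(s + 2668968\right) \left(1161787 - 3445105\right) = \left(308025 + 2668968\right) \left(1161787 - 3445105\right) = 2976993 \left(-2283318\right) = -6797421702774$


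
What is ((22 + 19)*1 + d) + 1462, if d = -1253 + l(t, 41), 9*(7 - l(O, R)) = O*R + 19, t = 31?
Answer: 341/3 ≈ 113.67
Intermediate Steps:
l(O, R) = 44/9 - O*R/9 (l(O, R) = 7 - (O*R + 19)/9 = 7 - (19 + O*R)/9 = 7 + (-19/9 - O*R/9) = 44/9 - O*R/9)
d = -4168/3 (d = -1253 + (44/9 - ⅑*31*41) = -1253 + (44/9 - 1271/9) = -1253 - 409/3 = -4168/3 ≈ -1389.3)
((22 + 19)*1 + d) + 1462 = ((22 + 19)*1 - 4168/3) + 1462 = (41*1 - 4168/3) + 1462 = (41 - 4168/3) + 1462 = -4045/3 + 1462 = 341/3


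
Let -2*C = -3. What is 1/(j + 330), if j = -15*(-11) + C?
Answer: 2/993 ≈ 0.0020141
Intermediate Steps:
C = 3/2 (C = -½*(-3) = 3/2 ≈ 1.5000)
j = 333/2 (j = -15*(-11) + 3/2 = 165 + 3/2 = 333/2 ≈ 166.50)
1/(j + 330) = 1/(333/2 + 330) = 1/(993/2) = 2/993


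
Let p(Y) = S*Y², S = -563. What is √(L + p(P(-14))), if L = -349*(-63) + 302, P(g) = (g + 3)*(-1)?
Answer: I*√45834 ≈ 214.09*I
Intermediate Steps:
P(g) = -3 - g (P(g) = (3 + g)*(-1) = -3 - g)
p(Y) = -563*Y²
L = 22289 (L = 21987 + 302 = 22289)
√(L + p(P(-14))) = √(22289 - 563*(-3 - 1*(-14))²) = √(22289 - 563*(-3 + 14)²) = √(22289 - 563*11²) = √(22289 - 563*121) = √(22289 - 68123) = √(-45834) = I*√45834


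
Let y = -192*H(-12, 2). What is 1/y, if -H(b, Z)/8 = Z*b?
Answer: -1/36864 ≈ -2.7127e-5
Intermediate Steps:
H(b, Z) = -8*Z*b
y = -36864 (y = -(-1536)*2*(-12) = -192*192 = -36864)
1/y = 1/(-36864) = -1/36864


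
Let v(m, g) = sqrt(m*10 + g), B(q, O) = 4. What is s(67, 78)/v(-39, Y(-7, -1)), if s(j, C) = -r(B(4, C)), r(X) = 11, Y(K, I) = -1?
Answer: 11*I*sqrt(391)/391 ≈ 0.55629*I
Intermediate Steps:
v(m, g) = sqrt(g + 10*m) (v(m, g) = sqrt(10*m + g) = sqrt(g + 10*m))
s(j, C) = -11 (s(j, C) = -1*11 = -11)
s(67, 78)/v(-39, Y(-7, -1)) = -11/sqrt(-1 + 10*(-39)) = -11/sqrt(-1 - 390) = -11*(-I*sqrt(391)/391) = -(-11)*I*sqrt(391)/391 = 11*I*sqrt(391)/391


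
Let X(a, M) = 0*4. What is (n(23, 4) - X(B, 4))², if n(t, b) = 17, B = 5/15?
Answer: 289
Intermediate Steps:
B = ⅓ (B = 5*(1/15) = ⅓ ≈ 0.33333)
X(a, M) = 0
(n(23, 4) - X(B, 4))² = (17 - 1*0)² = (17 + 0)² = 17² = 289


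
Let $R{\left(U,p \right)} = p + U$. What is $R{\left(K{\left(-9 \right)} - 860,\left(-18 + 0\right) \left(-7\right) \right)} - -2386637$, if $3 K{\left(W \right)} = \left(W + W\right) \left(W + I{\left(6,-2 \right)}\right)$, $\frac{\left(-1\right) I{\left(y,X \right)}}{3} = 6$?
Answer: $2386065$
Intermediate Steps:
$I{\left(y,X \right)} = -18$ ($I{\left(y,X \right)} = \left(-3\right) 6 = -18$)
$K{\left(W \right)} = \frac{2 W \left(-18 + W\right)}{3}$ ($K{\left(W \right)} = \frac{\left(W + W\right) \left(W - 18\right)}{3} = \frac{2 W \left(-18 + W\right)}{3}$)
$R{\left(U,p \right)} = U + p$
$R{\left(K{\left(-9 \right)} - 860,\left(-18 + 0\right) \left(-7\right) \right)} - -2386637 = \left(\left(\frac{2}{3} \left(-9\right) \left(-18 - 9\right) - 860\right) + \left(-18 + 0\right) \left(-7\right)\right) - -2386637 = \left(\left(\frac{2}{3} \left(-9\right) \left(-27\right) - 860\right) - -126\right) + 2386637 = \left(\left(162 - 860\right) + 126\right) + 2386637 = \left(-698 + 126\right) + 2386637 = -572 + 2386637 = 2386065$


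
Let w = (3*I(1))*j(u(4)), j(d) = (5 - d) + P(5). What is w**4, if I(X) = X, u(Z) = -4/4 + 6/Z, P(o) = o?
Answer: 10556001/16 ≈ 6.5975e+5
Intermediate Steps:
u(Z) = -1 + 6/Z (u(Z) = -4*1/4 + 6/Z = -1 + 6/Z)
j(d) = 10 - d (j(d) = (5 - d) + 5 = 10 - d)
w = 57/2 (w = (3*1)*(10 - (6 - 1*4)/4) = 3*(10 - (6 - 4)/4) = 3*(10 - 2/4) = 3*(10 - 1*1/2) = 3*(10 - 1/2) = 3*(19/2) = 57/2 ≈ 28.500)
w**4 = (57/2)**4 = 10556001/16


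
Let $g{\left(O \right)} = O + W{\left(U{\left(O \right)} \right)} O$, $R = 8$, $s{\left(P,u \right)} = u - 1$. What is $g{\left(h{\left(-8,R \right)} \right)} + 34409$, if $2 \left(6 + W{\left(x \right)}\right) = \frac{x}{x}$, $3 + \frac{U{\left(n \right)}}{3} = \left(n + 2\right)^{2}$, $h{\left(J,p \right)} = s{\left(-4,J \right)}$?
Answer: $\frac{68899}{2} \approx 34450.0$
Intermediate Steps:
$s{\left(P,u \right)} = -1 + u$ ($s{\left(P,u \right)} = u - 1 = -1 + u$)
$h{\left(J,p \right)} = -1 + J$
$U{\left(n \right)} = -9 + 3 \left(2 + n\right)^{2}$ ($U{\left(n \right)} = -9 + 3 \left(n + 2\right)^{2} = -9 + 3 \left(2 + n\right)^{2}$)
$W{\left(x \right)} = - \frac{11}{2}$ ($W{\left(x \right)} = -6 + \frac{x \frac{1}{x}}{2} = -6 + \frac{1}{2} \cdot 1 = -6 + \frac{1}{2} = - \frac{11}{2}$)
$g{\left(O \right)} = - \frac{9 O}{2}$ ($g{\left(O \right)} = O - \frac{11 O}{2} = - \frac{9 O}{2}$)
$g{\left(h{\left(-8,R \right)} \right)} + 34409 = - \frac{9 \left(-1 - 8\right)}{2} + 34409 = \left(- \frac{9}{2}\right) \left(-9\right) + 34409 = \frac{81}{2} + 34409 = \frac{68899}{2}$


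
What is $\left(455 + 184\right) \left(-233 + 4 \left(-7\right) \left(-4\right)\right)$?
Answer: $-77319$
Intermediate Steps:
$\left(455 + 184\right) \left(-233 + 4 \left(-7\right) \left(-4\right)\right) = 639 \left(-233 - -112\right) = 639 \left(-233 + 112\right) = 639 \left(-121\right) = -77319$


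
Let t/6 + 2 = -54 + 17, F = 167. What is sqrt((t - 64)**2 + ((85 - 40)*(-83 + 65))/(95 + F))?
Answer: sqrt(1523912389)/131 ≈ 297.99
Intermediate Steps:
t = -234 (t = -12 + 6*(-54 + 17) = -12 + 6*(-37) = -12 - 222 = -234)
sqrt((t - 64)**2 + ((85 - 40)*(-83 + 65))/(95 + F)) = sqrt((-234 - 64)**2 + ((85 - 40)*(-83 + 65))/(95 + 167)) = sqrt((-298)**2 + (45*(-18))/262) = sqrt(88804 - 810*1/262) = sqrt(88804 - 405/131) = sqrt(11632919/131) = sqrt(1523912389)/131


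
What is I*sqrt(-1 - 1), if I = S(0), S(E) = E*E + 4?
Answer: 4*I*sqrt(2) ≈ 5.6569*I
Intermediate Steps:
S(E) = 4 + E**2 (S(E) = E**2 + 4 = 4 + E**2)
I = 4 (I = 4 + 0**2 = 4 + 0 = 4)
I*sqrt(-1 - 1) = 4*sqrt(-1 - 1) = 4*sqrt(-2) = 4*(I*sqrt(2)) = 4*I*sqrt(2)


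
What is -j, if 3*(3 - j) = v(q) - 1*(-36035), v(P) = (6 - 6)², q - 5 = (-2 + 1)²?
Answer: 36026/3 ≈ 12009.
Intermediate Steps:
q = 6 (q = 5 + (-2 + 1)² = 5 + (-1)² = 5 + 1 = 6)
v(P) = 0 (v(P) = 0² = 0)
j = -36026/3 (j = 3 - (0 - 1*(-36035))/3 = 3 - (0 + 36035)/3 = 3 - ⅓*36035 = 3 - 36035/3 = -36026/3 ≈ -12009.)
-j = -1*(-36026/3) = 36026/3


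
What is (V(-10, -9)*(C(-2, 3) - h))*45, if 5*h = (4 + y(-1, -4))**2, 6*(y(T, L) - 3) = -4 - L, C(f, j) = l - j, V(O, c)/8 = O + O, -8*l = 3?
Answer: 94860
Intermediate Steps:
l = -3/8 (l = -1/8*3 = -3/8 ≈ -0.37500)
V(O, c) = 16*O (V(O, c) = 8*(O + O) = 8*(2*O) = 16*O)
C(f, j) = -3/8 - j
y(T, L) = 7/3 - L/6 (y(T, L) = 3 + (-4 - L)/6 = 3 + (-2/3 - L/6) = 7/3 - L/6)
h = 49/5 (h = (4 + (7/3 - 1/6*(-4)))**2/5 = (4 + (7/3 + 2/3))**2/5 = (4 + 3)**2/5 = (1/5)*7**2 = (1/5)*49 = 49/5 ≈ 9.8000)
(V(-10, -9)*(C(-2, 3) - h))*45 = ((16*(-10))*((-3/8 - 1*3) - 1*49/5))*45 = -160*((-3/8 - 3) - 49/5)*45 = -160*(-27/8 - 49/5)*45 = -160*(-527/40)*45 = 2108*45 = 94860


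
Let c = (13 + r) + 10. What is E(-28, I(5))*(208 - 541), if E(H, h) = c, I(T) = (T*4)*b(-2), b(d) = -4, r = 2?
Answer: -8325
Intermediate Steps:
c = 25 (c = (13 + 2) + 10 = 15 + 10 = 25)
I(T) = -16*T (I(T) = (T*4)*(-4) = (4*T)*(-4) = -16*T)
E(H, h) = 25
E(-28, I(5))*(208 - 541) = 25*(208 - 541) = 25*(-333) = -8325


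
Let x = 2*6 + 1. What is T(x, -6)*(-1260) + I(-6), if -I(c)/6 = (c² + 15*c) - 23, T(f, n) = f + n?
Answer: -8358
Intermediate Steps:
x = 13 (x = 12 + 1 = 13)
I(c) = 138 - 90*c - 6*c² (I(c) = -6*((c² + 15*c) - 23) = -6*(-23 + c² + 15*c) = 138 - 90*c - 6*c²)
T(x, -6)*(-1260) + I(-6) = (13 - 6)*(-1260) + (138 - 90*(-6) - 6*(-6)²) = 7*(-1260) + (138 + 540 - 6*36) = -8820 + (138 + 540 - 216) = -8820 + 462 = -8358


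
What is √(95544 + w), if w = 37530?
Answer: 3*√14786 ≈ 364.79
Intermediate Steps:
√(95544 + w) = √(95544 + 37530) = √133074 = 3*√14786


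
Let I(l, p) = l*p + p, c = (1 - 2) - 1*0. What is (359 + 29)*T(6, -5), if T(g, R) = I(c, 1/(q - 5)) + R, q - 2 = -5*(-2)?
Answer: -1940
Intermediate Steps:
q = 12 (q = 2 - 5*(-2) = 2 + 10 = 12)
c = -1 (c = -1 + 0 = -1)
I(l, p) = p + l*p
T(g, R) = R (T(g, R) = (1 - 1)/(12 - 5) + R = 0/7 + R = (⅐)*0 + R = 0 + R = R)
(359 + 29)*T(6, -5) = (359 + 29)*(-5) = 388*(-5) = -1940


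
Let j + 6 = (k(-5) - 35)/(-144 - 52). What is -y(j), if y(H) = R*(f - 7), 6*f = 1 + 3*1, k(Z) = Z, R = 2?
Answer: 38/3 ≈ 12.667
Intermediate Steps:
j = -284/49 (j = -6 + (-5 - 35)/(-144 - 52) = -6 - 40/(-196) = -6 - 40*(-1/196) = -6 + 10/49 = -284/49 ≈ -5.7959)
f = 2/3 (f = (1 + 3*1)/6 = (1 + 3)/6 = (1/6)*4 = 2/3 ≈ 0.66667)
y(H) = -38/3 (y(H) = 2*(2/3 - 7) = 2*(-19/3) = -38/3)
-y(j) = -1*(-38/3) = 38/3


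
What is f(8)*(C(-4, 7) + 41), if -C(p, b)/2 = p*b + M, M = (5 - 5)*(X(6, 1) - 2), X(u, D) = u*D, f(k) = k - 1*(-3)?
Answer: 1067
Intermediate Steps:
f(k) = 3 + k (f(k) = k + 3 = 3 + k)
X(u, D) = D*u
M = 0 (M = (5 - 5)*(1*6 - 2) = 0*(6 - 2) = 0*4 = 0)
C(p, b) = -2*b*p (C(p, b) = -2*(p*b + 0) = -2*(b*p + 0) = -2*b*p)
f(8)*(C(-4, 7) + 41) = (3 + 8)*(-2*7*(-4) + 41) = 11*(56 + 41) = 11*97 = 1067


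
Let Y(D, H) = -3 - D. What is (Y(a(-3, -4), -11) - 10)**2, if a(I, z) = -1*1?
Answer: 144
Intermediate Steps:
a(I, z) = -1
(Y(a(-3, -4), -11) - 10)**2 = ((-3 - 1*(-1)) - 10)**2 = ((-3 + 1) - 10)**2 = (-2 - 10)**2 = (-12)**2 = 144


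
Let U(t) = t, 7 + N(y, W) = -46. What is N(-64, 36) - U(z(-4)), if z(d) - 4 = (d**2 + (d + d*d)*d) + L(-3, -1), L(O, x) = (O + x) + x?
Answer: -20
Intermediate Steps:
L(O, x) = O + 2*x
N(y, W) = -53 (N(y, W) = -7 - 46 = -53)
z(d) = -1 + d**2 + d*(d + d**2) (z(d) = 4 + ((d**2 + (d + d*d)*d) + (-3 + 2*(-1))) = 4 + ((d**2 + (d + d**2)*d) + (-3 - 2)) = 4 + ((d**2 + d*(d + d**2)) - 5) = 4 + (-5 + d**2 + d*(d + d**2)) = -1 + d**2 + d*(d + d**2))
N(-64, 36) - U(z(-4)) = -53 - (-1 + (-4)**3 + 2*(-4)**2) = -53 - (-1 - 64 + 2*16) = -53 - (-1 - 64 + 32) = -53 - 1*(-33) = -53 + 33 = -20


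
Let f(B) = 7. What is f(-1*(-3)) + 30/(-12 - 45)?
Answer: 123/19 ≈ 6.4737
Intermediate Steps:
f(-1*(-3)) + 30/(-12 - 45) = 7 + 30/(-12 - 45) = 7 + 30/(-57) = 7 - 1/57*30 = 7 - 10/19 = 123/19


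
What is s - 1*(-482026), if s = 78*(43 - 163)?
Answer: 472666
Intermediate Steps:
s = -9360 (s = 78*(-120) = -9360)
s - 1*(-482026) = -9360 - 1*(-482026) = -9360 + 482026 = 472666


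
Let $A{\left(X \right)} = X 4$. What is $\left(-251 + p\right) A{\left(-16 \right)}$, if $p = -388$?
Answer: $40896$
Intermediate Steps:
$A{\left(X \right)} = 4 X$
$\left(-251 + p\right) A{\left(-16 \right)} = \left(-251 - 388\right) 4 \left(-16\right) = \left(-639\right) \left(-64\right) = 40896$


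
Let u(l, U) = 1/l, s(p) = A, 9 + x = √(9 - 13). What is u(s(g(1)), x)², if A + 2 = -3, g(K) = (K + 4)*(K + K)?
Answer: 1/25 ≈ 0.040000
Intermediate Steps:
x = -9 + 2*I (x = -9 + √(9 - 13) = -9 + √(-4) = -9 + 2*I ≈ -9.0 + 2.0*I)
g(K) = 2*K*(4 + K) (g(K) = (4 + K)*(2*K) = 2*K*(4 + K))
A = -5 (A = -2 - 3 = -5)
s(p) = -5
u(s(g(1)), x)² = (1/(-5))² = (-⅕)² = 1/25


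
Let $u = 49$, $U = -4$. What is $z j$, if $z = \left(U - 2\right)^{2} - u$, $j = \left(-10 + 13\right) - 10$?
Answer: $91$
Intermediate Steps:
$j = -7$ ($j = 3 - 10 = -7$)
$z = -13$ ($z = \left(-4 - 2\right)^{2} - 49 = \left(-6\right)^{2} - 49 = 36 - 49 = -13$)
$z j = \left(-13\right) \left(-7\right) = 91$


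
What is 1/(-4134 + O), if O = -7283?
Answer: -1/11417 ≈ -8.7589e-5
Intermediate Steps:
1/(-4134 + O) = 1/(-4134 - 7283) = 1/(-11417) = -1/11417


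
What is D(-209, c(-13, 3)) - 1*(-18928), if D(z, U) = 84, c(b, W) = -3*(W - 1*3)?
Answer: 19012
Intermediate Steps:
c(b, W) = 9 - 3*W (c(b, W) = -3*(W - 3) = -3*(-3 + W) = 9 - 3*W)
D(-209, c(-13, 3)) - 1*(-18928) = 84 - 1*(-18928) = 84 + 18928 = 19012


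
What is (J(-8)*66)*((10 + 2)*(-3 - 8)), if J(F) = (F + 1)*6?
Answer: 365904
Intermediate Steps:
J(F) = 6 + 6*F (J(F) = (1 + F)*6 = 6 + 6*F)
(J(-8)*66)*((10 + 2)*(-3 - 8)) = ((6 + 6*(-8))*66)*((10 + 2)*(-3 - 8)) = ((6 - 48)*66)*(12*(-11)) = -42*66*(-132) = -2772*(-132) = 365904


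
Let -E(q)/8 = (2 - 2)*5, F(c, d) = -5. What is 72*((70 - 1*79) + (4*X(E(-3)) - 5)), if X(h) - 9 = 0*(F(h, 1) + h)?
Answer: 1584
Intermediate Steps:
E(q) = 0 (E(q) = -8*(2 - 2)*5 = -0*5 = -8*0 = 0)
X(h) = 9 (X(h) = 9 + 0*(-5 + h) = 9 + 0 = 9)
72*((70 - 1*79) + (4*X(E(-3)) - 5)) = 72*((70 - 1*79) + (4*9 - 5)) = 72*((70 - 79) + (36 - 5)) = 72*(-9 + 31) = 72*22 = 1584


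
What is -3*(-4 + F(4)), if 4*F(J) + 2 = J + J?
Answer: 15/2 ≈ 7.5000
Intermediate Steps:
F(J) = -1/2 + J/2 (F(J) = -1/2 + (J + J)/4 = -1/2 + (2*J)/4 = -1/2 + J/2)
-3*(-4 + F(4)) = -3*(-4 + (-1/2 + (1/2)*4)) = -3*(-4 + (-1/2 + 2)) = -3*(-4 + 3/2) = -3*(-5/2) = 15/2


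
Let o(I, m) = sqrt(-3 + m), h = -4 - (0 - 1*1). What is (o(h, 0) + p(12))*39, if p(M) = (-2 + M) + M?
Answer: 858 + 39*I*sqrt(3) ≈ 858.0 + 67.55*I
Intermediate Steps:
p(M) = -2 + 2*M
h = -3 (h = -4 - (0 - 1) = -4 - 1*(-1) = -4 + 1 = -3)
(o(h, 0) + p(12))*39 = (sqrt(-3 + 0) + (-2 + 2*12))*39 = (sqrt(-3) + (-2 + 24))*39 = (I*sqrt(3) + 22)*39 = (22 + I*sqrt(3))*39 = 858 + 39*I*sqrt(3)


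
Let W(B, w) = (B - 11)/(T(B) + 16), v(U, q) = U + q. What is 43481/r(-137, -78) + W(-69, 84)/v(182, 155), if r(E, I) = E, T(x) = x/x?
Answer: -249113609/784873 ≈ -317.39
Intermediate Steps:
T(x) = 1
W(B, w) = -11/17 + B/17 (W(B, w) = (B - 11)/(1 + 16) = (-11 + B)/17 = (-11 + B)*(1/17) = -11/17 + B/17)
43481/r(-137, -78) + W(-69, 84)/v(182, 155) = 43481/(-137) + (-11/17 + (1/17)*(-69))/(182 + 155) = 43481*(-1/137) + (-11/17 - 69/17)/337 = -43481/137 - 80/17*1/337 = -43481/137 - 80/5729 = -249113609/784873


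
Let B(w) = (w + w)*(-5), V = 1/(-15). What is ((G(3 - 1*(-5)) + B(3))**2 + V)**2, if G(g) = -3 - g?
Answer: 635745796/225 ≈ 2.8255e+6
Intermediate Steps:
V = -1/15 ≈ -0.066667
B(w) = -10*w (B(w) = (2*w)*(-5) = -10*w)
((G(3 - 1*(-5)) + B(3))**2 + V)**2 = (((-3 - (3 - 1*(-5))) - 10*3)**2 - 1/15)**2 = (((-3 - (3 + 5)) - 30)**2 - 1/15)**2 = (((-3 - 1*8) - 30)**2 - 1/15)**2 = (((-3 - 8) - 30)**2 - 1/15)**2 = ((-11 - 30)**2 - 1/15)**2 = ((-41)**2 - 1/15)**2 = (1681 - 1/15)**2 = (25214/15)**2 = 635745796/225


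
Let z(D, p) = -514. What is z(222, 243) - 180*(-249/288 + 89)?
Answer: -131027/8 ≈ -16378.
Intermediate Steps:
z(222, 243) - 180*(-249/288 + 89) = -514 - 180*(-249/288 + 89) = -514 - 180*(-249*1/288 + 89) = -514 - 180*(-83/96 + 89) = -514 - 180*8461/96 = -514 - 126915/8 = -131027/8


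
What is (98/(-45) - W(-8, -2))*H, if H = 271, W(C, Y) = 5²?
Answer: -331433/45 ≈ -7365.2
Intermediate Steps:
W(C, Y) = 25
(98/(-45) - W(-8, -2))*H = (98/(-45) - 1*25)*271 = (98*(-1/45) - 25)*271 = (-98/45 - 25)*271 = -1223/45*271 = -331433/45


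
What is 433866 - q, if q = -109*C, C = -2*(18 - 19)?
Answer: 434084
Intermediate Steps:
C = 2 (C = -2*(-1) = 2)
q = -218 (q = -109*2 = -218)
433866 - q = 433866 - 1*(-218) = 433866 + 218 = 434084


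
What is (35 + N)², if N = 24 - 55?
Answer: 16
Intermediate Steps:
N = -31
(35 + N)² = (35 - 31)² = 4² = 16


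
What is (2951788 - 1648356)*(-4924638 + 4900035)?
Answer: -32068337496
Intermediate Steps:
(2951788 - 1648356)*(-4924638 + 4900035) = 1303432*(-24603) = -32068337496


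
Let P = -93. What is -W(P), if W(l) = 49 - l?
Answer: -142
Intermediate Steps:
-W(P) = -(49 - 1*(-93)) = -(49 + 93) = -1*142 = -142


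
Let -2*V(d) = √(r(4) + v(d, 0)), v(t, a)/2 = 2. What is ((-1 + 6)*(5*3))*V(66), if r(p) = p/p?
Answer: -75*√5/2 ≈ -83.853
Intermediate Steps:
r(p) = 1
v(t, a) = 4 (v(t, a) = 2*2 = 4)
V(d) = -√5/2 (V(d) = -√(1 + 4)/2 = -√5/2)
((-1 + 6)*(5*3))*V(66) = ((-1 + 6)*(5*3))*(-√5/2) = (5*15)*(-√5/2) = 75*(-√5/2) = -75*√5/2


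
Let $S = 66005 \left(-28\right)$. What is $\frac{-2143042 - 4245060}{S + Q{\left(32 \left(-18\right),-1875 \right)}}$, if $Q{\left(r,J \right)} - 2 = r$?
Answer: $\frac{456293}{132051} \approx 3.4554$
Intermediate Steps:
$Q{\left(r,J \right)} = 2 + r$
$S = -1848140$
$\frac{-2143042 - 4245060}{S + Q{\left(32 \left(-18\right),-1875 \right)}} = \frac{-2143042 - 4245060}{-1848140 + \left(2 + 32 \left(-18\right)\right)} = - \frac{6388102}{-1848140 + \left(2 - 576\right)} = - \frac{6388102}{-1848140 - 574} = - \frac{6388102}{-1848714} = \left(-6388102\right) \left(- \frac{1}{1848714}\right) = \frac{456293}{132051}$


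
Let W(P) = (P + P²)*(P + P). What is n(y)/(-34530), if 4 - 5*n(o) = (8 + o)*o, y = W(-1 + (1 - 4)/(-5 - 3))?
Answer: -102919/11314790400 ≈ -9.0960e-6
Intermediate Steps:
W(P) = 2*P*(P + P²) (W(P) = (P + P²)*(2*P) = 2*P*(P + P²))
y = 75/256 (y = 2*(-1 + (1 - 4)/(-5 - 3))²*(1 + (-1 + (1 - 4)/(-5 - 3))) = 2*(-1 - 3/(-8))²*(1 + (-1 - 3/(-8))) = 2*(-1 - 3*(-⅛))²*(1 + (-1 - 3*(-⅛))) = 2*(-1 + 3/8)²*(1 + (-1 + 3/8)) = 2*(-5/8)²*(1 - 5/8) = 2*(25/64)*(3/8) = 75/256 ≈ 0.29297)
n(o) = ⅘ - o*(8 + o)/5 (n(o) = ⅘ - (8 + o)*o/5 = ⅘ - o*(8 + o)/5)
n(y)/(-34530) = (⅘ - 8/5*75/256 - (75/256)²/5)/(-34530) = (⅘ - 15/32 - ⅕*5625/65536)*(-1/34530) = (⅘ - 15/32 - 1125/65536)*(-1/34530) = (102919/327680)*(-1/34530) = -102919/11314790400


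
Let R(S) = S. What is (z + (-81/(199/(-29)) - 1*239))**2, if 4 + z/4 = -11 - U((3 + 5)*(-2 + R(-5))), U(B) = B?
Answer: 158155776/39601 ≈ 3993.7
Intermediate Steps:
z = 164 (z = -16 + 4*(-11 - (3 + 5)*(-2 - 5)) = -16 + 4*(-11 - 8*(-7)) = -16 + 4*(-11 - 1*(-56)) = -16 + 4*(-11 + 56) = -16 + 4*45 = -16 + 180 = 164)
(z + (-81/(199/(-29)) - 1*239))**2 = (164 + (-81/(199/(-29)) - 1*239))**2 = (164 + (-81/(199*(-1/29)) - 239))**2 = (164 + (-81/(-199/29) - 239))**2 = (164 + (-81*(-29/199) - 239))**2 = (164 + (2349/199 - 239))**2 = (164 - 45212/199)**2 = (-12576/199)**2 = 158155776/39601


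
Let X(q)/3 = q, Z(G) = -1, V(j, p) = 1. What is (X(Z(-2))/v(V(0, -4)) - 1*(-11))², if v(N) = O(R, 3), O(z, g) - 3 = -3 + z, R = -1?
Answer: 196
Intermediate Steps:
O(z, g) = z (O(z, g) = 3 + (-3 + z) = z)
X(q) = 3*q
v(N) = -1
(X(Z(-2))/v(V(0, -4)) - 1*(-11))² = ((3*(-1))/(-1) - 1*(-11))² = (-3*(-1) + 11)² = (3 + 11)² = 14² = 196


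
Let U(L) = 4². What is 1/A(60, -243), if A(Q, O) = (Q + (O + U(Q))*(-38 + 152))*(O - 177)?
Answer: 1/10843560 ≈ 9.2221e-8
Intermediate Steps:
U(L) = 16
A(Q, O) = (-177 + O)*(1824 + Q + 114*O) (A(Q, O) = (Q + (O + 16)*(-38 + 152))*(O - 177) = (Q + (16 + O)*114)*(-177 + O) = (Q + (1824 + 114*O))*(-177 + O) = (1824 + Q + 114*O)*(-177 + O) = (-177 + O)*(1824 + Q + 114*O))
1/A(60, -243) = 1/(-322848 - 18354*(-243) - 177*60 + 114*(-243)² - 243*60) = 1/(-322848 + 4460022 - 10620 + 114*59049 - 14580) = 1/(-322848 + 4460022 - 10620 + 6731586 - 14580) = 1/10843560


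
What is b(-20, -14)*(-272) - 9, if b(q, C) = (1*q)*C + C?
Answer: -72361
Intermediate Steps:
b(q, C) = C + C*q (b(q, C) = q*C + C = C*q + C = C + C*q)
b(-20, -14)*(-272) - 9 = -14*(1 - 20)*(-272) - 9 = -14*(-19)*(-272) - 9 = 266*(-272) - 9 = -72352 - 9 = -72361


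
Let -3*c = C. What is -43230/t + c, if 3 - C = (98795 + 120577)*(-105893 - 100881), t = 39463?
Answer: -596686162881581/39463 ≈ -1.5120e+10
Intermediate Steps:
C = 45360425931 (C = 3 - (98795 + 120577)*(-105893 - 100881) = 3 - 219372*(-206774) = 3 - 1*(-45360425928) = 3 + 45360425928 = 45360425931)
c = -15120141977 (c = -⅓*45360425931 = -15120141977)
-43230/t + c = -43230/39463 - 15120141977 = -596686162881581/39463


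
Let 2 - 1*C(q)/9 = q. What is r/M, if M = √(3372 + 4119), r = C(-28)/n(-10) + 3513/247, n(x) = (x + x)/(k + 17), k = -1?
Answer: -16613*√7491/616759 ≈ -2.3313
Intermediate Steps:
C(q) = 18 - 9*q
n(x) = x/8 (n(x) = (x + x)/(-1 + 17) = (2*x)/16 = (2*x)*(1/16) = x/8)
r = -49839/247 (r = (18 - 9*(-28))/(((⅛)*(-10))) + 3513/247 = (18 + 252)/(-5/4) + 3513*(1/247) = 270*(-⅘) + 3513/247 = -216 + 3513/247 = -49839/247 ≈ -201.78)
M = √7491 ≈ 86.551
r/M = -49839*√7491/7491/247 = -16613*√7491/616759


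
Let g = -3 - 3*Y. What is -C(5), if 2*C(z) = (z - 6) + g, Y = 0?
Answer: 2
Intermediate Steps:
g = -3 (g = -3 - 3*0 = -3 + 0 = -3)
C(z) = -9/2 + z/2 (C(z) = ((z - 6) - 3)/2 = ((-6 + z) - 3)/2 = (-9 + z)/2 = -9/2 + z/2)
-C(5) = -(-9/2 + (½)*5) = -(-9/2 + 5/2) = -1*(-2) = 2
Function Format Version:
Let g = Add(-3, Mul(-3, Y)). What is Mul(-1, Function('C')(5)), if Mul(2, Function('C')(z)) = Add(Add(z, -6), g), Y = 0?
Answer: 2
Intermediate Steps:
g = -3 (g = Add(-3, Mul(-3, 0)) = Add(-3, 0) = -3)
Function('C')(z) = Add(Rational(-9, 2), Mul(Rational(1, 2), z)) (Function('C')(z) = Mul(Rational(1, 2), Add(Add(z, -6), -3)) = Mul(Rational(1, 2), Add(Add(-6, z), -3)) = Mul(Rational(1, 2), Add(-9, z)) = Add(Rational(-9, 2), Mul(Rational(1, 2), z)))
Mul(-1, Function('C')(5)) = Mul(-1, Add(Rational(-9, 2), Mul(Rational(1, 2), 5))) = Mul(-1, Add(Rational(-9, 2), Rational(5, 2))) = Mul(-1, -2) = 2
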